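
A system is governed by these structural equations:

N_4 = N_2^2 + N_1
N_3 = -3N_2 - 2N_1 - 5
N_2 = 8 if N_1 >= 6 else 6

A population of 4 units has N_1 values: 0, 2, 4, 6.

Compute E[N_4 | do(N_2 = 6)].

39

Under do(N_2=6), N_2's equation is replaced by N_2=6 for every unit. Per-unit N_4: 36, 38, 40, 42. Mean = 39.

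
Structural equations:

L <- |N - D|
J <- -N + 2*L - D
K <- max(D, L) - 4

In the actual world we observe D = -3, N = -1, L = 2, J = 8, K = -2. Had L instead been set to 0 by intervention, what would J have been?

4

The intervention breaks the incoming arrows to L: L <- |N - D| no longer applies, and L = 0.
J = -N + 2*L - D  [with N=-1, L=0, D=-3]  = 4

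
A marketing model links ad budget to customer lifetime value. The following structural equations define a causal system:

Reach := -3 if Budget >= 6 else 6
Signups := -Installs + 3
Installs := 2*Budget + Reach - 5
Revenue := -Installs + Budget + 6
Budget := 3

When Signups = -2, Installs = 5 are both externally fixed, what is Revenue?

The joint intervention fixes Signups = -2, Installs = 5, removing each variable's own equation.
Revenue = -Installs + Budget + 6  [with Installs=5, Budget=3]  = 4

4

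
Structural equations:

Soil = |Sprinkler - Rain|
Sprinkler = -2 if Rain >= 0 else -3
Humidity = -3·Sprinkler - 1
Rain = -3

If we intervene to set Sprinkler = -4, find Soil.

1

The intervention breaks the incoming arrows to Sprinkler: Sprinkler = -2 if Rain >= 0 else -3 no longer applies, and Sprinkler = -4.
Soil = |Sprinkler - Rain|  [with Sprinkler=-4, Rain=-3]  = 1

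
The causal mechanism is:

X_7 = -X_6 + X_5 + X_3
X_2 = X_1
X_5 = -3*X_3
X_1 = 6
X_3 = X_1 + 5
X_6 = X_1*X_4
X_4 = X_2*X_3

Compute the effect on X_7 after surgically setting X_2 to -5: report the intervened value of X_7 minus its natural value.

726

Under do(X_2=-5), the mechanism X_2 = X_1 is discarded; X_2 is fixed at -5.
X_3 = X_1 + 5  [with X_1=6]  = 11
X_4 = X_2*X_3  [with X_2=-5, X_3=11]  = -55
X_5 = -3*X_3  [with X_3=11]  = -33
X_6 = X_1*X_4  [with X_1=6, X_4=-55]  = -330
X_7 = -X_6 + X_5 + X_3  [with X_6=-330, X_5=-33, X_3=11]  = 308
Without intervention: X_2 = X_1  [with X_1=6]  = 6; X_3 = X_1 + 5  [with X_1=6]  = 11; X_4 = X_2*X_3  [with X_2=6, X_3=11]  = 66; X_5 = -3*X_3  [with X_3=11]  = -33; X_6 = X_1*X_4  [with X_1=6, X_4=66]  = 396; X_7 = -X_6 + X_5 + X_3  [with X_6=396, X_5=-33, X_3=11]  = -418.
Change = 308 − (-418) = 726.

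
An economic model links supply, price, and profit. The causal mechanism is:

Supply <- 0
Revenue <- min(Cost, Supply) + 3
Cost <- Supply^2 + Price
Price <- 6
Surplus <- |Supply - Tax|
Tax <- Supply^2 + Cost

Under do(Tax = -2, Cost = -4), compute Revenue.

-1

Under do(Tax = -2, Cost = -4), each intervened variable's structural equation is replaced by its fixed value.
Revenue = min(Cost, Supply) + 3  [with Cost=-4, Supply=0]  = -1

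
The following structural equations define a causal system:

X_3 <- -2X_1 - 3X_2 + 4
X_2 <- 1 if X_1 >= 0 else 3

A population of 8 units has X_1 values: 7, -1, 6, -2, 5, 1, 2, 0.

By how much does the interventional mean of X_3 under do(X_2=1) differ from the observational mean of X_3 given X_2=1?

Every unit gets X_2=1 under the intervention. X_3 values become -13, 3, -11, 5, -9, -1, -3, 1; E[X_3|do(X_2=1)] = -3.5.
E[X_3|X_2=1] averages over only the 6 units with X_2=1 (X_1 = 7, 6, 5, 1, 2, 0): X_3 = -13, -11, -9, -1, -3, 1, mean -6.
Difference = -3.5 − (-6) = 2.5.

2.5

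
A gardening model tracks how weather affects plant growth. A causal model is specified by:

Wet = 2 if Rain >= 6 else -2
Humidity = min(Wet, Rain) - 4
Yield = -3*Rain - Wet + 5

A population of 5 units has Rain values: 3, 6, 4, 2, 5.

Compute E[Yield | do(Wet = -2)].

The intervention sets Wet=-2 in all 5 units regardless of Rain. Recomputing Yield per unit gives -2, -11, -5, 1, -8; average -5.

-5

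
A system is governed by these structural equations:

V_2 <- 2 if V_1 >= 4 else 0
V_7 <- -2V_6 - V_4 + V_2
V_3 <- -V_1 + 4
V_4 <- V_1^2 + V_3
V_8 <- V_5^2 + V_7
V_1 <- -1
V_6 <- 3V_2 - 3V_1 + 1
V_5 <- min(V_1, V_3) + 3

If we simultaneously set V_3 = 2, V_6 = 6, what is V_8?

-11

Setting V_3 = 2, V_6 = 6 by intervention discards those variables' equations.
V_2 = 2 if V_1 >= 4 else 0  [with V_1=-1]  = 0
V_4 = V_1^2 + V_3  [with V_1=-1, V_3=2]  = 3
V_5 = min(V_1, V_3) + 3  [with V_1=-1, V_3=2]  = 2
V_7 = -2V_6 - V_4 + V_2  [with V_6=6, V_4=3, V_2=0]  = -15
V_8 = V_5^2 + V_7  [with V_5=2, V_7=-15]  = -11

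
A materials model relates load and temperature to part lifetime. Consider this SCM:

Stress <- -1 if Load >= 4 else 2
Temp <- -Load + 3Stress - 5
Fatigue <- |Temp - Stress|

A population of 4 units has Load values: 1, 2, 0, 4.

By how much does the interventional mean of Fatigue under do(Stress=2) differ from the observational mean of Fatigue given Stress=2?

The intervention sets Stress=2 in all 4 units regardless of Load. Recomputing Fatigue per unit gives 2, 3, 1, 5; average 2.75.
Conditioning on Stress=2 selects the 3 unit(s) with Load ∈ {1, 2, 0}. Their Fatigue values: 2, 3, 1. Mean = 2.
Difference = 2.75 − 2 = 0.75.

0.75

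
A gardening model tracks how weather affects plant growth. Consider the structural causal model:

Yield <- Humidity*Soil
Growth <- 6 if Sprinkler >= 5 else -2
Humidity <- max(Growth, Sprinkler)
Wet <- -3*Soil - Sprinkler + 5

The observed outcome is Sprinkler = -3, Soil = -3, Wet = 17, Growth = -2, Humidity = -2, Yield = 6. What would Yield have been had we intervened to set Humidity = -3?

9

The intervention breaks the incoming arrows to Humidity: Humidity <- max(Growth, Sprinkler) no longer applies, and Humidity = -3.
Yield = Humidity*Soil  [with Humidity=-3, Soil=-3]  = 9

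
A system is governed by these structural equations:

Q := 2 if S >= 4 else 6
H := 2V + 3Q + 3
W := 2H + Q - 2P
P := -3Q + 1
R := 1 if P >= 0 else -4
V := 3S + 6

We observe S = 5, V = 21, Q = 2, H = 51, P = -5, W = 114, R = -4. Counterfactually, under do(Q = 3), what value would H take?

54

The intervention breaks the incoming arrows to Q: Q := 2 if S >= 4 else 6 no longer applies, and Q = 3.
V = 3S + 6  [with S=5]  = 21
H = 2V + 3Q + 3  [with V=21, Q=3]  = 54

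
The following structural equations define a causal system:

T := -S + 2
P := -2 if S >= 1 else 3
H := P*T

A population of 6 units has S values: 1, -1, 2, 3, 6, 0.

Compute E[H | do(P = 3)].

0.5

Under do(P=3), P's equation is replaced by P=3 for every unit. Per-unit H: 3, 9, 0, -3, -12, 6. Mean = 0.5.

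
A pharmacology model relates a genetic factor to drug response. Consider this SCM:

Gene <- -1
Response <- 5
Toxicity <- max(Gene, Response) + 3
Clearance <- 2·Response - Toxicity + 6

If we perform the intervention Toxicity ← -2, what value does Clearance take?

18

The intervention breaks the incoming arrows to Toxicity: Toxicity <- max(Gene, Response) + 3 no longer applies, and Toxicity = -2.
Clearance = 2·Response - Toxicity + 6  [with Response=5, Toxicity=-2]  = 18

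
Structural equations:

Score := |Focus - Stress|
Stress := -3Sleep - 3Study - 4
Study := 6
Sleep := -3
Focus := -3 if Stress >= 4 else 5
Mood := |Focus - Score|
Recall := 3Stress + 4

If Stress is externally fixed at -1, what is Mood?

The intervention breaks the incoming arrows to Stress: Stress := -3Sleep - 3Study - 4 no longer applies, and Stress = -1.
Focus = -3 if Stress >= 4 else 5  [with Stress=-1]  = 5
Score = |Focus - Stress|  [with Focus=5, Stress=-1]  = 6
Mood = |Focus - Score|  [with Focus=5, Score=6]  = 1

1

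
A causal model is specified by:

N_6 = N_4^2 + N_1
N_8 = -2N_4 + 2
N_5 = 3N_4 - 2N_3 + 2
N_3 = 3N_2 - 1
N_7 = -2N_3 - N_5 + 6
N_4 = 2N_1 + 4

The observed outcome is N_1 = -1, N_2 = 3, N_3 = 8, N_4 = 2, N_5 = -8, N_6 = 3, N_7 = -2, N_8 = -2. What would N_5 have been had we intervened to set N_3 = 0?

do(N_3=0) replaces the equation N_3 = 3N_2 - 1 with the constant N_3 = 0.
N_4 = 2N_1 + 4  [with N_1=-1]  = 2
N_5 = 3N_4 - 2N_3 + 2  [with N_4=2, N_3=0]  = 8

8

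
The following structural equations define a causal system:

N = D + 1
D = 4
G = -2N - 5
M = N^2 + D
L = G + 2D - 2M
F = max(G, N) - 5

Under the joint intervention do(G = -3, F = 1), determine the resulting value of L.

-53

Setting G = -3, F = 1 by intervention discards those variables' equations.
N = D + 1  [with D=4]  = 5
M = N^2 + D  [with N=5, D=4]  = 29
L = G + 2D - 2M  [with G=-3, D=4, M=29]  = -53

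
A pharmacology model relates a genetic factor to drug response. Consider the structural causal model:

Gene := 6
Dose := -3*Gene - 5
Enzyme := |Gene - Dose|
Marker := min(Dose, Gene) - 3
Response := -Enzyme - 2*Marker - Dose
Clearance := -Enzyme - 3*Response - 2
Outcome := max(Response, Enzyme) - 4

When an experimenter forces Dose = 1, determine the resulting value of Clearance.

Under do(Dose=1), the mechanism Dose := -3*Gene - 5 is discarded; Dose is fixed at 1.
Enzyme = |Gene - Dose|  [with Gene=6, Dose=1]  = 5
Marker = min(Dose, Gene) - 3  [with Dose=1, Gene=6]  = -2
Response = -Enzyme - 2*Marker - Dose  [with Enzyme=5, Marker=-2, Dose=1]  = -2
Clearance = -Enzyme - 3*Response - 2  [with Enzyme=5, Response=-2]  = -1

-1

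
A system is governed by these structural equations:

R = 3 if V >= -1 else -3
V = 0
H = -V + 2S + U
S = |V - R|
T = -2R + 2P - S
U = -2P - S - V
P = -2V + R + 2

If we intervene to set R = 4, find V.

0

Under do(R=4), the mechanism R = 3 if V >= -1 else -3 is discarded; R is fixed at 4.
V is not downstream of the intervention, so its value is determined by the original equations.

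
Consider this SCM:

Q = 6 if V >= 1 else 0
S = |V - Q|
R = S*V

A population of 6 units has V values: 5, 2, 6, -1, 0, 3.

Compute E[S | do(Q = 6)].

The intervention sets Q=6 in all 6 units regardless of V. Recomputing S per unit gives 1, 4, 0, 7, 6, 3; average 3.5.

3.5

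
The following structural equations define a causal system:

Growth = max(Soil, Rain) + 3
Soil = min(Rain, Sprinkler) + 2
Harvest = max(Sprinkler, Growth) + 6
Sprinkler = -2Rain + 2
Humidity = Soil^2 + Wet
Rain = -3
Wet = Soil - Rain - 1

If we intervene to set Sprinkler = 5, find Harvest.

11

Under do(Sprinkler=5), the mechanism Sprinkler = -2Rain + 2 is discarded; Sprinkler is fixed at 5.
Soil = min(Rain, Sprinkler) + 2  [with Rain=-3, Sprinkler=5]  = -1
Growth = max(Soil, Rain) + 3  [with Soil=-1, Rain=-3]  = 2
Harvest = max(Sprinkler, Growth) + 6  [with Sprinkler=5, Growth=2]  = 11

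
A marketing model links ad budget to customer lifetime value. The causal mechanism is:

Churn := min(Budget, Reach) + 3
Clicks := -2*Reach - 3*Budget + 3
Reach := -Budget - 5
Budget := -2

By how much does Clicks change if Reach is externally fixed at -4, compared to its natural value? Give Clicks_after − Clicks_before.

The intervention breaks the incoming arrows to Reach: Reach := -Budget - 5 no longer applies, and Reach = -4.
Clicks = -2*Reach - 3*Budget + 3  [with Reach=-4, Budget=-2]  = 17
Without intervention: Reach = -Budget - 5  [with Budget=-2]  = -3; Clicks = -2*Reach - 3*Budget + 3  [with Reach=-3, Budget=-2]  = 15.
Change = 17 − 15 = 2.

2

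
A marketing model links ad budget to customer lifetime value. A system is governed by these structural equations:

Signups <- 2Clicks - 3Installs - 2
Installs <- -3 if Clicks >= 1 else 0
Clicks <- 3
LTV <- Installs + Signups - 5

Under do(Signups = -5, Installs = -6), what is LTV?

-16

The joint intervention fixes Signups = -5, Installs = -6, removing each variable's own equation.
LTV = Installs + Signups - 5  [with Installs=-6, Signups=-5]  = -16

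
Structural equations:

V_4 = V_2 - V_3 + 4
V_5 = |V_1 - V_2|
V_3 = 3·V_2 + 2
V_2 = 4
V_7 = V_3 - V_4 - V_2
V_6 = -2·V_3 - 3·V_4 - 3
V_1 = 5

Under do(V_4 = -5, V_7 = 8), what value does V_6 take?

The joint intervention fixes V_4 = -5, V_7 = 8, removing each variable's own equation.
V_3 = 3·V_2 + 2  [with V_2=4]  = 14
V_6 = -2·V_3 - 3·V_4 - 3  [with V_3=14, V_4=-5]  = -16

-16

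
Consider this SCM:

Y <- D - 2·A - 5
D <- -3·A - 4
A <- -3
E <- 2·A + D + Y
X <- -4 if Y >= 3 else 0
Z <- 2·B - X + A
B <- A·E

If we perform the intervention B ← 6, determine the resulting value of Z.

Intervening sets B = 6 and removes its equation (B <- A·E).
D = -3·A - 4  [with A=-3]  = 5
Y = D - 2·A - 5  [with D=5, A=-3]  = 6
X = -4 if Y >= 3 else 0  [with Y=6]  = -4
Z = 2·B - X + A  [with B=6, X=-4, A=-3]  = 13

13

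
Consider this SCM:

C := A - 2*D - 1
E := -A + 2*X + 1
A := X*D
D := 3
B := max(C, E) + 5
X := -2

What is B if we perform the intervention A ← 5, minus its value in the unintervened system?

The intervention breaks the incoming arrows to A: A := X*D no longer applies, and A = 5.
C = A - 2*D - 1  [with A=5, D=3]  = -2
E = -A + 2*X + 1  [with A=5, X=-2]  = -8
B = max(C, E) + 5  [with C=-2, E=-8]  = 3
Without intervention: A = X*D  [with X=-2, D=3]  = -6; C = A - 2*D - 1  [with A=-6, D=3]  = -13; E = -A + 2*X + 1  [with A=-6, X=-2]  = 3; B = max(C, E) + 5  [with C=-13, E=3]  = 8.
Change = 3 − 8 = -5.

-5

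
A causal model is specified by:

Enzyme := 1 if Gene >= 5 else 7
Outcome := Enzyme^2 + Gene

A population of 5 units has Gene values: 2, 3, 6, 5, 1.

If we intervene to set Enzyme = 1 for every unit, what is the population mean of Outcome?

do(Enzyme=1) breaks Enzyme's dependence on Gene. With Enzyme=1 fixed, Outcome across the units is 3, 4, 7, 6, 2, mean 4.4.

4.4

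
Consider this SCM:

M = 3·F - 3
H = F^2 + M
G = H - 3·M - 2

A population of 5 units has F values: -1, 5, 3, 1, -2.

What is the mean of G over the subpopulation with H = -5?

15.5

Observing H=-5 restricts to units where H's equation naturally yields -5: F ∈ {-1, -2}. In that subpopulation G = 11, 20, mean 15.5.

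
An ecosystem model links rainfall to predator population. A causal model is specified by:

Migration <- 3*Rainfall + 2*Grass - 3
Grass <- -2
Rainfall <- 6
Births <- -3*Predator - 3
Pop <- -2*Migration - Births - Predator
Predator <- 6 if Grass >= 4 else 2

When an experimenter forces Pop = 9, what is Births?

do(Pop=9) replaces the equation Pop <- -2*Migration - Births - Predator with the constant Pop = 9.
No directed path runs from Pop to Births, so Births keeps its natural value.
Predator = 6 if Grass >= 4 else 2  [with Grass=-2]  = 2
Births = -3*Predator - 3  [with Predator=2]  = -9

-9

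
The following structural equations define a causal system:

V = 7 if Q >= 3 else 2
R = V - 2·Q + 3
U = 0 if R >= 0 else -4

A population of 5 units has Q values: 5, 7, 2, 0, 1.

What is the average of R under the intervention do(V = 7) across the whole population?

4

Under do(V=7), V's equation is replaced by V=7 for every unit. Per-unit R: 0, -4, 6, 10, 8. Mean = 4.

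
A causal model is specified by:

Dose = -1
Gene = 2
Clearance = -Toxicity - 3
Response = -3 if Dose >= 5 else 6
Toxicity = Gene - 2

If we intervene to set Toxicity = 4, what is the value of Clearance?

-7

Intervening sets Toxicity = 4 and removes its equation (Toxicity = Gene - 2).
Clearance = -Toxicity - 3  [with Toxicity=4]  = -7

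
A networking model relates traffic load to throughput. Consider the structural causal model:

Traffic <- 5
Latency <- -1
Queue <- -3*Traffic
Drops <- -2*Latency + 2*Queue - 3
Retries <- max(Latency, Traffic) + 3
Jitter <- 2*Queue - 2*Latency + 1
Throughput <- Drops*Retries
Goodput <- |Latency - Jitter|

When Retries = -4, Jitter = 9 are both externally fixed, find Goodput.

10

Setting Retries = -4, Jitter = 9 by intervention discards those variables' equations.
Goodput = |Latency - Jitter|  [with Latency=-1, Jitter=9]  = 10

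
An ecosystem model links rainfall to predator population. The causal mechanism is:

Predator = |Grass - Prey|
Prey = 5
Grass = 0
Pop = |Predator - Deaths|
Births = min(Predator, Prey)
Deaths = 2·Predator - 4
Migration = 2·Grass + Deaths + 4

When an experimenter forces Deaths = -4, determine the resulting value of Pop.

9

Under do(Deaths=-4), the mechanism Deaths = 2·Predator - 4 is discarded; Deaths is fixed at -4.
Predator = |Grass - Prey|  [with Grass=0, Prey=5]  = 5
Pop = |Predator - Deaths|  [with Predator=5, Deaths=-4]  = 9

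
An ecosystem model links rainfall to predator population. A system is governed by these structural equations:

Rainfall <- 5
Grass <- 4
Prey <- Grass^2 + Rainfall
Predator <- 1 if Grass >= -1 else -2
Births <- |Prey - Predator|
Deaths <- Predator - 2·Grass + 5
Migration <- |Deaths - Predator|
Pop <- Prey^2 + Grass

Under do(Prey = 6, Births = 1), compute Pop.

40

The joint intervention fixes Prey = 6, Births = 1, removing each variable's own equation.
Pop = Prey^2 + Grass  [with Prey=6, Grass=4]  = 40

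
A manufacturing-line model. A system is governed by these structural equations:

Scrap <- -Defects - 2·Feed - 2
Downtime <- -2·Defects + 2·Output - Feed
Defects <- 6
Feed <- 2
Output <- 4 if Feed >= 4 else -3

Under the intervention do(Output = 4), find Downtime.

-6

Intervening sets Output = 4 and removes its equation (Output <- 4 if Feed >= 4 else -3).
Downtime = -2·Defects + 2·Output - Feed  [with Defects=6, Output=4, Feed=2]  = -6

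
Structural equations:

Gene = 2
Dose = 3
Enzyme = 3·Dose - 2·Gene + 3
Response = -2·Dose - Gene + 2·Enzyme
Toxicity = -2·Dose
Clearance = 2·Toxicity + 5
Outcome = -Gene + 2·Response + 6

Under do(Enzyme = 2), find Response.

-4

The intervention breaks the incoming arrows to Enzyme: Enzyme = 3·Dose - 2·Gene + 3 no longer applies, and Enzyme = 2.
Response = -2·Dose - Gene + 2·Enzyme  [with Dose=3, Gene=2, Enzyme=2]  = -4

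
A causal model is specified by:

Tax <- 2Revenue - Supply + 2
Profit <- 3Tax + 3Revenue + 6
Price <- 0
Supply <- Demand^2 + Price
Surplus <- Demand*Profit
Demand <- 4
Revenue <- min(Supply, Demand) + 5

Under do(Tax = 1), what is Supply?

do(Tax=1) replaces the equation Tax <- 2Revenue - Supply + 2 with the constant Tax = 1.
Supply is not downstream of the intervention, so its value is determined by the original equations.
Supply = Demand^2 + Price  [with Demand=4, Price=0]  = 16

16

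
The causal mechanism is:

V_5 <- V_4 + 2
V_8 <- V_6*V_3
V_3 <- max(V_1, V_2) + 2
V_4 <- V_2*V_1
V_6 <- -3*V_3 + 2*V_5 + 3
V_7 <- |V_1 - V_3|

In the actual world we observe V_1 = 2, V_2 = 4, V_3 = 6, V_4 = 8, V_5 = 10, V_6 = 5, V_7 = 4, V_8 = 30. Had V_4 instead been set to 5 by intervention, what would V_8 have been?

-6

do(V_4=5) replaces the equation V_4 <- V_2*V_1 with the constant V_4 = 5.
V_3 = max(V_1, V_2) + 2  [with V_1=2, V_2=4]  = 6
V_5 = V_4 + 2  [with V_4=5]  = 7
V_6 = -3*V_3 + 2*V_5 + 3  [with V_3=6, V_5=7]  = -1
V_8 = V_6*V_3  [with V_6=-1, V_3=6]  = -6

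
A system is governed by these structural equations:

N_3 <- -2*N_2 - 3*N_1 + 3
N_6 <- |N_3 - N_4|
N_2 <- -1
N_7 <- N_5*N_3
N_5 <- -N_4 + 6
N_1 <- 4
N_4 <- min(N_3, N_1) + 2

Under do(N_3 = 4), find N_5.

do(N_3=4) replaces the equation N_3 <- -2*N_2 - 3*N_1 + 3 with the constant N_3 = 4.
N_4 = min(N_3, N_1) + 2  [with N_3=4, N_1=4]  = 6
N_5 = -N_4 + 6  [with N_4=6]  = 0

0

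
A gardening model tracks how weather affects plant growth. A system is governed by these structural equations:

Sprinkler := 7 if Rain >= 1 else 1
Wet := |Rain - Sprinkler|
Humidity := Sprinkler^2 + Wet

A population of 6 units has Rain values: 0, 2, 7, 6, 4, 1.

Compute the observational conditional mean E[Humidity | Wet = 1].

Conditioning on Wet=1 selects the 2 unit(s) with Rain ∈ {0, 6}. Their Humidity values: 2, 50. Mean = 26.

26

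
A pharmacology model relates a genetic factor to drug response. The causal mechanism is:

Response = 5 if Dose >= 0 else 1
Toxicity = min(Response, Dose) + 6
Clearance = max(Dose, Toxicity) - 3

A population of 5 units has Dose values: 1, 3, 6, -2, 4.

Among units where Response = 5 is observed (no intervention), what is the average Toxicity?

9.25

E[Toxicity|Response=5] averages over only the 4 units with Response=5 (Dose = 1, 3, 6, 4): Toxicity = 7, 9, 11, 10, mean 9.25.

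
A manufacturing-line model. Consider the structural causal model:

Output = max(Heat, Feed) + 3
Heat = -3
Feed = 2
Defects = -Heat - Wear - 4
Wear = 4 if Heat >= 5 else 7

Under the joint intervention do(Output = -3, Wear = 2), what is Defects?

-3

Under do(Output = -3, Wear = 2), each intervened variable's structural equation is replaced by its fixed value.
Defects = -Heat - Wear - 4  [with Heat=-3, Wear=2]  = -3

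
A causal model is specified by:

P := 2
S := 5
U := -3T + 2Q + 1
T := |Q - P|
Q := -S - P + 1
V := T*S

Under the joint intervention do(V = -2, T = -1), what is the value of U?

-8

Setting V = -2, T = -1 by intervention discards those variables' equations.
Q = -S - P + 1  [with S=5, P=2]  = -6
U = -3T + 2Q + 1  [with T=-1, Q=-6]  = -8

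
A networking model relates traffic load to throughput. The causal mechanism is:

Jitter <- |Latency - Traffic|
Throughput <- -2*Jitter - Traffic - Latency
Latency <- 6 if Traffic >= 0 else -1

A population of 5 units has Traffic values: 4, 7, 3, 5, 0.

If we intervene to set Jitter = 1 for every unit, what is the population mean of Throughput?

-11.8

Under do(Jitter=1), Jitter's equation is replaced by Jitter=1 for every unit. Per-unit Throughput: -12, -15, -11, -13, -8. Mean = -11.8.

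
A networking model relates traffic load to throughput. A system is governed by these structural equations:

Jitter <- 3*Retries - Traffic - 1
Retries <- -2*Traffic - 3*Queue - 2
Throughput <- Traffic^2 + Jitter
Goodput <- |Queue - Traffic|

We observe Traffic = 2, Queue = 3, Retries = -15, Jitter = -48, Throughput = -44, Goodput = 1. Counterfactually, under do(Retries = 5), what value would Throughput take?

16

do(Retries=5) replaces the equation Retries <- -2*Traffic - 3*Queue - 2 with the constant Retries = 5.
Jitter = 3*Retries - Traffic - 1  [with Retries=5, Traffic=2]  = 12
Throughput = Traffic^2 + Jitter  [with Traffic=2, Jitter=12]  = 16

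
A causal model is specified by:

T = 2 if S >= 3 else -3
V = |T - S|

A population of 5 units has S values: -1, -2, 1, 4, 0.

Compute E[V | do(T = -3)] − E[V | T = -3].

The intervention sets T=-3 in all 5 units regardless of S. Recomputing V per unit gives 2, 1, 4, 7, 3; average 3.4.
E[V|T=-3] averages over only the 4 units with T=-3 (S = -1, -2, 1, 0): V = 2, 1, 4, 3, mean 2.5.
Difference = 3.4 − 2.5 = 0.9.

0.9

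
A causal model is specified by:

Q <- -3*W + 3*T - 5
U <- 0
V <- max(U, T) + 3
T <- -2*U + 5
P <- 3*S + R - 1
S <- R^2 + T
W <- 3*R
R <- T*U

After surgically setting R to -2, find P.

The intervention breaks the incoming arrows to R: R <- T*U no longer applies, and R = -2.
T = -2*U + 5  [with U=0]  = 5
S = R^2 + T  [with R=-2, T=5]  = 9
P = 3*S + R - 1  [with S=9, R=-2]  = 24

24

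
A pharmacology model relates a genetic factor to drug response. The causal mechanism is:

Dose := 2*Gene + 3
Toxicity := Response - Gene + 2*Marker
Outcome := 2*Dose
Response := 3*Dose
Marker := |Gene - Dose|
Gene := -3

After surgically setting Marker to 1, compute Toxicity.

-4

do(Marker=1) replaces the equation Marker := |Gene - Dose| with the constant Marker = 1.
Dose = 2*Gene + 3  [with Gene=-3]  = -3
Response = 3*Dose  [with Dose=-3]  = -9
Toxicity = Response - Gene + 2*Marker  [with Response=-9, Gene=-3, Marker=1]  = -4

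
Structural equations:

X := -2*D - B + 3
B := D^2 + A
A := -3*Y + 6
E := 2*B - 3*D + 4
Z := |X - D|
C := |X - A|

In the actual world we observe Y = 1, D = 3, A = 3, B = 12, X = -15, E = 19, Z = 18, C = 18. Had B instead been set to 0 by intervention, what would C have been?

6

do(B=0) replaces the equation B := D^2 + A with the constant B = 0.
A = -3*Y + 6  [with Y=1]  = 3
X = -2*D - B + 3  [with D=3, B=0]  = -3
C = |X - A|  [with X=-3, A=3]  = 6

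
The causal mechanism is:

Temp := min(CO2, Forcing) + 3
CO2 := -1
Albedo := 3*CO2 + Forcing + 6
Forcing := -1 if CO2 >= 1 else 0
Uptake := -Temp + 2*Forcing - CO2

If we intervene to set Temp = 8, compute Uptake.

-7

do(Temp=8) replaces the equation Temp := min(CO2, Forcing) + 3 with the constant Temp = 8.
Forcing = -1 if CO2 >= 1 else 0  [with CO2=-1]  = 0
Uptake = -Temp + 2*Forcing - CO2  [with Temp=8, Forcing=0, CO2=-1]  = -7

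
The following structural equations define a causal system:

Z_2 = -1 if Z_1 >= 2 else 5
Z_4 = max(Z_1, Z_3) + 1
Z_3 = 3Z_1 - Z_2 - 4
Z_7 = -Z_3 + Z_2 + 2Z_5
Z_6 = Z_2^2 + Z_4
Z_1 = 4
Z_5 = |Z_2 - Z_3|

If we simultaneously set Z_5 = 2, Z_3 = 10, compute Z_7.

The joint intervention fixes Z_5 = 2, Z_3 = 10, removing each variable's own equation.
Z_2 = -1 if Z_1 >= 2 else 5  [with Z_1=4]  = -1
Z_7 = -Z_3 + Z_2 + 2Z_5  [with Z_3=10, Z_2=-1, Z_5=2]  = -7

-7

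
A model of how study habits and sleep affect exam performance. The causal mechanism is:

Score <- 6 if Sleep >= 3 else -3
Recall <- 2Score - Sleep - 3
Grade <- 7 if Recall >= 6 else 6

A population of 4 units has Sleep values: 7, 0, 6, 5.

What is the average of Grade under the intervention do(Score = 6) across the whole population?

do(Score=6) breaks Score's dependence on Sleep. With Score=6 fixed, Grade across the units is 6, 7, 6, 6, mean 6.25.

6.25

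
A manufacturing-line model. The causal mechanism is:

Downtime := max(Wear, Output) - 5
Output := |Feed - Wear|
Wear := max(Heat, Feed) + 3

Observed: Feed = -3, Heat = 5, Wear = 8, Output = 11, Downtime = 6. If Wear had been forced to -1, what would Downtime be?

-3

do(Wear=-1) replaces the equation Wear := max(Heat, Feed) + 3 with the constant Wear = -1.
Output = |Feed - Wear|  [with Feed=-3, Wear=-1]  = 2
Downtime = max(Wear, Output) - 5  [with Wear=-1, Output=2]  = -3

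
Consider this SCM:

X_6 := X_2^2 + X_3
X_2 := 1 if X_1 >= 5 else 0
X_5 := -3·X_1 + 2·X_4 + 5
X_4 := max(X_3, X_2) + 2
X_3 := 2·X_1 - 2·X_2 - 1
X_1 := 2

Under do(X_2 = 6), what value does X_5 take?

15

do(X_2=6) replaces the equation X_2 := 1 if X_1 >= 5 else 0 with the constant X_2 = 6.
X_3 = 2·X_1 - 2·X_2 - 1  [with X_1=2, X_2=6]  = -9
X_4 = max(X_3, X_2) + 2  [with X_3=-9, X_2=6]  = 8
X_5 = -3·X_1 + 2·X_4 + 5  [with X_1=2, X_4=8]  = 15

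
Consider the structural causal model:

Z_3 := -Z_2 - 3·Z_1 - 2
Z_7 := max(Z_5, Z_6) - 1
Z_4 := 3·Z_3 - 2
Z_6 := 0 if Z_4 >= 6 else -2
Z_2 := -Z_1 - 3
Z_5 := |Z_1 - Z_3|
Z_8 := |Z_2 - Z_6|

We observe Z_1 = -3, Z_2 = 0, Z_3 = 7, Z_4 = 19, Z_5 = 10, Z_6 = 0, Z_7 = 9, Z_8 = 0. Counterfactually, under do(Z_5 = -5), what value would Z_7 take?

Under do(Z_5=-5), the mechanism Z_5 := |Z_1 - Z_3| is discarded; Z_5 is fixed at -5.
Z_2 = -Z_1 - 3  [with Z_1=-3]  = 0
Z_3 = -Z_2 - 3·Z_1 - 2  [with Z_2=0, Z_1=-3]  = 7
Z_4 = 3·Z_3 - 2  [with Z_3=7]  = 19
Z_6 = 0 if Z_4 >= 6 else -2  [with Z_4=19]  = 0
Z_7 = max(Z_5, Z_6) - 1  [with Z_5=-5, Z_6=0]  = -1

-1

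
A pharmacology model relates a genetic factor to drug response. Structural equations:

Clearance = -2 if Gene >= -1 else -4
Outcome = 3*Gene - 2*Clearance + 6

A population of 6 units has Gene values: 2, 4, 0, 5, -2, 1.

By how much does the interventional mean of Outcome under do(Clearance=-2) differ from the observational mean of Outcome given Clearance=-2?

-2.2

Every unit gets Clearance=-2 under the intervention. Outcome values become 16, 22, 10, 25, 4, 13; E[Outcome|do(Clearance=-2)] = 15.
E[Outcome|Clearance=-2] averages over only the 5 units with Clearance=-2 (Gene = 2, 4, 0, 5, 1): Outcome = 16, 22, 10, 25, 13, mean 17.2.
Difference = 15 − 17.2 = -2.2.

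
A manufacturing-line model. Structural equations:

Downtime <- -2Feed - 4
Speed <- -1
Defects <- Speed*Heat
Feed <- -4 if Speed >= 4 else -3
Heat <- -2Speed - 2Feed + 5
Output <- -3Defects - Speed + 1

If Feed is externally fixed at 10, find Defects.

13

Under do(Feed=10), the mechanism Feed <- -4 if Speed >= 4 else -3 is discarded; Feed is fixed at 10.
Heat = -2Speed - 2Feed + 5  [with Speed=-1, Feed=10]  = -13
Defects = Speed*Heat  [with Speed=-1, Heat=-13]  = 13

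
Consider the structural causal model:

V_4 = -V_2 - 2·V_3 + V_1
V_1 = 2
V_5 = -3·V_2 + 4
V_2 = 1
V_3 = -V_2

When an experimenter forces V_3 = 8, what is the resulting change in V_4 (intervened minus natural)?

-18

The intervention breaks the incoming arrows to V_3: V_3 = -V_2 no longer applies, and V_3 = 8.
V_4 = -V_2 - 2·V_3 + V_1  [with V_2=1, V_3=8, V_1=2]  = -15
Without intervention: V_3 = -V_2  [with V_2=1]  = -1; V_4 = -V_2 - 2·V_3 + V_1  [with V_2=1, V_3=-1, V_1=2]  = 3.
Change = -15 − 3 = -18.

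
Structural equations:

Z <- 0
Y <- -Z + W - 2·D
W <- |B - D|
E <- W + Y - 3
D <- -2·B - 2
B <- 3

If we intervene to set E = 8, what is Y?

do(E=8) replaces the equation E <- W + Y - 3 with the constant E = 8.
Since Y is not a descendant of the intervened variable, it is unaffected.
D = -2·B - 2  [with B=3]  = -8
W = |B - D|  [with B=3, D=-8]  = 11
Y = -Z + W - 2·D  [with Z=0, W=11, D=-8]  = 27

27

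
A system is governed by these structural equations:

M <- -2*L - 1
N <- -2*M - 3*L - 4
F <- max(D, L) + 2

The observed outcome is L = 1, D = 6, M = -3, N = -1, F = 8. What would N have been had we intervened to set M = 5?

The intervention breaks the incoming arrows to M: M <- -2*L - 1 no longer applies, and M = 5.
N = -2*M - 3*L - 4  [with M=5, L=1]  = -17

-17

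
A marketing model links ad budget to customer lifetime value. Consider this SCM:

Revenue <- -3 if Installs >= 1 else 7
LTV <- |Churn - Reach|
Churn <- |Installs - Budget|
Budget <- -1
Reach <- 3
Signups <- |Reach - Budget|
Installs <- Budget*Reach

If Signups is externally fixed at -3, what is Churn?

2

Intervening sets Signups = -3 and removes its equation (Signups <- |Reach - Budget|).
No directed path runs from Signups to Churn, so Churn keeps its natural value.
Installs = Budget*Reach  [with Budget=-1, Reach=3]  = -3
Churn = |Installs - Budget|  [with Installs=-3, Budget=-1]  = 2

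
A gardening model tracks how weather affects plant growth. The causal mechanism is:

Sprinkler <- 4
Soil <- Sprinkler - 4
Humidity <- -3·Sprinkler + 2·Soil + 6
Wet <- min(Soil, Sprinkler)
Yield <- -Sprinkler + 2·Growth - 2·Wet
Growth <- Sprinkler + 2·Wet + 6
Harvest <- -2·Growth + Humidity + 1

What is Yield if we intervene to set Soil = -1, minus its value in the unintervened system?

-2

Under do(Soil=-1), the mechanism Soil <- Sprinkler - 4 is discarded; Soil is fixed at -1.
Wet = min(Soil, Sprinkler)  [with Soil=-1, Sprinkler=4]  = -1
Growth = Sprinkler + 2·Wet + 6  [with Sprinkler=4, Wet=-1]  = 8
Yield = -Sprinkler + 2·Growth - 2·Wet  [with Sprinkler=4, Growth=8, Wet=-1]  = 14
Without intervention: Soil = Sprinkler - 4  [with Sprinkler=4]  = 0; Wet = min(Soil, Sprinkler)  [with Soil=0, Sprinkler=4]  = 0; Growth = Sprinkler + 2·Wet + 6  [with Sprinkler=4, Wet=0]  = 10; Yield = -Sprinkler + 2·Growth - 2·Wet  [with Sprinkler=4, Growth=10, Wet=0]  = 16.
Change = 14 − 16 = -2.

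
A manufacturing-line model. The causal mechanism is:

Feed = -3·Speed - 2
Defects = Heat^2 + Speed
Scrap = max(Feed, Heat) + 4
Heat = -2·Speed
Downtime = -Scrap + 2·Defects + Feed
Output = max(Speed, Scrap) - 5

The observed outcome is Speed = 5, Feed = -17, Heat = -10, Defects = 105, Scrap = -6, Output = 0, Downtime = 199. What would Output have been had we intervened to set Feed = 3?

Under do(Feed=3), the mechanism Feed = -3·Speed - 2 is discarded; Feed is fixed at 3.
Heat = -2·Speed  [with Speed=5]  = -10
Scrap = max(Feed, Heat) + 4  [with Feed=3, Heat=-10]  = 7
Output = max(Speed, Scrap) - 5  [with Speed=5, Scrap=7]  = 2

2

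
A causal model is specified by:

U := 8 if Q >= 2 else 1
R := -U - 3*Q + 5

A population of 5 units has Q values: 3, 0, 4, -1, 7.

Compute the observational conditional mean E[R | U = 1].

Observing U=1 restricts to units where U's equation naturally yields 1: Q ∈ {0, -1}. In that subpopulation R = 4, 7, mean 5.5.

5.5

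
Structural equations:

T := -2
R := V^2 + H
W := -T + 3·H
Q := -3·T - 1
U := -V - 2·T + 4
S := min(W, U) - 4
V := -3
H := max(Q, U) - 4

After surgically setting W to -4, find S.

do(W=-4) replaces the equation W := -T + 3·H with the constant W = -4.
U = -V - 2·T + 4  [with V=-3, T=-2]  = 11
S = min(W, U) - 4  [with W=-4, U=11]  = -8

-8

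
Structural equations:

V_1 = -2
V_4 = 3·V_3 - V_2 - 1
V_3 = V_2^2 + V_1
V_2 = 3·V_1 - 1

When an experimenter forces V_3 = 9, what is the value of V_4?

The intervention breaks the incoming arrows to V_3: V_3 = V_2^2 + V_1 no longer applies, and V_3 = 9.
V_2 = 3·V_1 - 1  [with V_1=-2]  = -7
V_4 = 3·V_3 - V_2 - 1  [with V_3=9, V_2=-7]  = 33

33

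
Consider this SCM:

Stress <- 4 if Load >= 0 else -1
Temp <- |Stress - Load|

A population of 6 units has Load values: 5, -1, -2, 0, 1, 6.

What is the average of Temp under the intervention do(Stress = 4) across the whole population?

3.5

The intervention sets Stress=4 in all 6 units regardless of Load. Recomputing Temp per unit gives 1, 5, 6, 4, 3, 2; average 3.5.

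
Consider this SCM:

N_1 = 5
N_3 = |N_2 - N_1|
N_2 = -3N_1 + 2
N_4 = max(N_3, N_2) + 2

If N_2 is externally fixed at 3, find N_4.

5

Under do(N_2=3), the mechanism N_2 = -3N_1 + 2 is discarded; N_2 is fixed at 3.
N_3 = |N_2 - N_1|  [with N_2=3, N_1=5]  = 2
N_4 = max(N_3, N_2) + 2  [with N_3=2, N_2=3]  = 5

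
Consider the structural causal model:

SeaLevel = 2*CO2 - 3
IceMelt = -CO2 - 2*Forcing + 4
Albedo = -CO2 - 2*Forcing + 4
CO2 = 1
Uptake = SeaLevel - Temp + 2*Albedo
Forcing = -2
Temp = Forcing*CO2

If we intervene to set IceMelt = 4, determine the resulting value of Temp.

-2

Under do(IceMelt=4), the mechanism IceMelt = -CO2 - 2*Forcing + 4 is discarded; IceMelt is fixed at 4.
Since Temp is not a descendant of the intervened variable, it is unaffected.
Temp = Forcing*CO2  [with Forcing=-2, CO2=1]  = -2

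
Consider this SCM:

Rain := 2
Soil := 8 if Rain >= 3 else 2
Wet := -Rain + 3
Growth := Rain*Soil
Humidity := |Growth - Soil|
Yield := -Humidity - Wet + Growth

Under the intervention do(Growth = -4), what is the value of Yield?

Under do(Growth=-4), the mechanism Growth := Rain*Soil is discarded; Growth is fixed at -4.
Soil = 8 if Rain >= 3 else 2  [with Rain=2]  = 2
Wet = -Rain + 3  [with Rain=2]  = 1
Humidity = |Growth - Soil|  [with Growth=-4, Soil=2]  = 6
Yield = -Humidity - Wet + Growth  [with Humidity=6, Wet=1, Growth=-4]  = -11

-11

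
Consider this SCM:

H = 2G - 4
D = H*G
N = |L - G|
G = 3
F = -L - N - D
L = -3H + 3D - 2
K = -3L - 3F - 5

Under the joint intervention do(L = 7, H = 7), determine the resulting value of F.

The joint intervention fixes L = 7, H = 7, removing each variable's own equation.
D = H*G  [with H=7, G=3]  = 21
N = |L - G|  [with L=7, G=3]  = 4
F = -L - N - D  [with L=7, N=4, D=21]  = -32

-32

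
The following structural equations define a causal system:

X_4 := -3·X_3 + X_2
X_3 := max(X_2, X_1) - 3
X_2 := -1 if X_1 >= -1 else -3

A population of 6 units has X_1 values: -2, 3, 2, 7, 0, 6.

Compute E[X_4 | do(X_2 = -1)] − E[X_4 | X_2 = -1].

2.3

do(X_2=-1) breaks X_2's dependence on X_1. With X_2=-1 fixed, X_4 across the units is 11, -1, 2, -13, 8, -10, mean -0.5.
Observing X_2=-1 restricts to units where X_2's equation naturally yields -1: X_1 ∈ {3, 2, 7, 0, 6}. In that subpopulation X_4 = -1, 2, -13, 8, -10, mean -2.8.
Difference = -0.5 − (-2.8) = 2.3.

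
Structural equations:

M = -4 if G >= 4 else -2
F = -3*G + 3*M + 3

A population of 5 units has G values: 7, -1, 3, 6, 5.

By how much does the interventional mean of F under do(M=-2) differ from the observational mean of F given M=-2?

Every unit gets M=-2 under the intervention. F values become -24, 0, -12, -21, -18; E[F|do(M=-2)] = -15.
E[F|M=-2] averages over only the 2 units with M=-2 (G = -1, 3): F = 0, -12, mean -6.
Difference = -15 − (-6) = -9.

-9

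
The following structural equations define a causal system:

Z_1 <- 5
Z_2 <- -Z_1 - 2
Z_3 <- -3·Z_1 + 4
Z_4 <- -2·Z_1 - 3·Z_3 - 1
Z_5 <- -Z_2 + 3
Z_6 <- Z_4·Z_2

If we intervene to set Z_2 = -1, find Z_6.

Under do(Z_2=-1), the mechanism Z_2 <- -Z_1 - 2 is discarded; Z_2 is fixed at -1.
Z_3 = -3·Z_1 + 4  [with Z_1=5]  = -11
Z_4 = -2·Z_1 - 3·Z_3 - 1  [with Z_1=5, Z_3=-11]  = 22
Z_6 = Z_4·Z_2  [with Z_4=22, Z_2=-1]  = -22

-22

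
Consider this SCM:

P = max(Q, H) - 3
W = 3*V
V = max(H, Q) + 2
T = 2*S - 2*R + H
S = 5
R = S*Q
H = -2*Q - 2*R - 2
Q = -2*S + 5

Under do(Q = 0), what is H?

Under do(Q=0), the mechanism Q = -2*S + 5 is discarded; Q is fixed at 0.
R = S*Q  [with S=5, Q=0]  = 0
H = -2*Q - 2*R - 2  [with Q=0, R=0]  = -2

-2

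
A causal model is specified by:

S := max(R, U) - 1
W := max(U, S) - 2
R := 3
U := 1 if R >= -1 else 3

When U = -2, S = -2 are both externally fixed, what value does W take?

-4

Setting U = -2, S = -2 by intervention discards those variables' equations.
W = max(U, S) - 2  [with U=-2, S=-2]  = -4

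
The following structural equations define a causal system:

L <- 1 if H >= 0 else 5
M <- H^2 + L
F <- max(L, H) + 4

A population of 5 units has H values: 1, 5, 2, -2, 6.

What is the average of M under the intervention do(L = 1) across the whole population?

The intervention sets L=1 in all 5 units regardless of H. Recomputing M per unit gives 2, 26, 5, 5, 37; average 15.

15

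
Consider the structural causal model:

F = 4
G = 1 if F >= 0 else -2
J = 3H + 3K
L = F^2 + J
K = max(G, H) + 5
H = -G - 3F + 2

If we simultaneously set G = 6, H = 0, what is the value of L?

49

Under do(G = 6, H = 0), each intervened variable's structural equation is replaced by its fixed value.
K = max(G, H) + 5  [with G=6, H=0]  = 11
J = 3H + 3K  [with H=0, K=11]  = 33
L = F^2 + J  [with F=4, J=33]  = 49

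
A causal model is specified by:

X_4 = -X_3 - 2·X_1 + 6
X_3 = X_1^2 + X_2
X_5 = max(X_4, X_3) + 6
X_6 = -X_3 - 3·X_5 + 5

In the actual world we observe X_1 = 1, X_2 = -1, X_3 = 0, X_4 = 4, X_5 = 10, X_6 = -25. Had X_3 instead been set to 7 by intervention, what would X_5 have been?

13

do(X_3=7) replaces the equation X_3 = X_1^2 + X_2 with the constant X_3 = 7.
X_4 = -X_3 - 2·X_1 + 6  [with X_3=7, X_1=1]  = -3
X_5 = max(X_4, X_3) + 6  [with X_4=-3, X_3=7]  = 13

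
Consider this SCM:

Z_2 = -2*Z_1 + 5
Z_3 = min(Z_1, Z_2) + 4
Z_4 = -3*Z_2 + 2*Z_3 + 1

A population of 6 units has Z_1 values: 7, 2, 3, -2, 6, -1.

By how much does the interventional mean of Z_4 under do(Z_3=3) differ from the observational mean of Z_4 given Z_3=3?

9

do(Z_3=3) breaks Z_3's dependence on Z_1. With Z_3=3 fixed, Z_4 across the units is 34, 4, 10, -20, 28, -14, mean 7.
Conditioning on Z_3=3 selects the 2 unit(s) with Z_1 ∈ {3, -1}. Their Z_4 values: 10, -14. Mean = -2.
Difference = 7 − (-2) = 9.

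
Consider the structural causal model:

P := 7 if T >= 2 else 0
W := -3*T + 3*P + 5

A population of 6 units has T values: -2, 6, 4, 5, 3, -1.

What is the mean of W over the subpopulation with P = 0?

Observing P=0 restricts to units where P's equation naturally yields 0: T ∈ {-2, -1}. In that subpopulation W = 11, 8, mean 9.5.

9.5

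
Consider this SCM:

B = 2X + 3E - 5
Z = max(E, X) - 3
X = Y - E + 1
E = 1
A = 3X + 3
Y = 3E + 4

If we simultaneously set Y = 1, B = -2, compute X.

1

Under do(Y = 1, B = -2), each intervened variable's structural equation is replaced by its fixed value.
X = Y - E + 1  [with Y=1, E=1]  = 1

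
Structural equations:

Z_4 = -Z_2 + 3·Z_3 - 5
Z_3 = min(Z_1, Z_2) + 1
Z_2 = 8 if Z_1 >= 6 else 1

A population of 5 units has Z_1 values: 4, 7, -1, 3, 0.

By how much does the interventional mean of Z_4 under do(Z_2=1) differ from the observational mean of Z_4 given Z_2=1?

0.45

Under do(Z_2=1), Z_2's equation is replaced by Z_2=1 for every unit. Per-unit Z_4: 0, 0, -6, 0, -3. Mean = -1.8.
Conditioning on Z_2=1 selects the 4 unit(s) with Z_1 ∈ {4, -1, 3, 0}. Their Z_4 values: 0, -6, 0, -3. Mean = -2.25.
Difference = -1.8 − (-2.25) = 0.45.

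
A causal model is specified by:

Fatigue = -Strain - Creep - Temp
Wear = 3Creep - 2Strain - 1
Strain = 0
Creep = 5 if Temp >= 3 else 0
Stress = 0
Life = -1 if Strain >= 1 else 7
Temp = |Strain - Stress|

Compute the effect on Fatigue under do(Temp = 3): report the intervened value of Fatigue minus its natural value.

-8

The intervention breaks the incoming arrows to Temp: Temp = |Strain - Stress| no longer applies, and Temp = 3.
Creep = 5 if Temp >= 3 else 0  [with Temp=3]  = 5
Fatigue = -Strain - Creep - Temp  [with Strain=0, Creep=5, Temp=3]  = -8
Without intervention: Temp = |Strain - Stress|  [with Strain=0, Stress=0]  = 0; Creep = 5 if Temp >= 3 else 0  [with Temp=0]  = 0; Fatigue = -Strain - Creep - Temp  [with Strain=0, Creep=0, Temp=0]  = 0.
Change = -8 − 0 = -8.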